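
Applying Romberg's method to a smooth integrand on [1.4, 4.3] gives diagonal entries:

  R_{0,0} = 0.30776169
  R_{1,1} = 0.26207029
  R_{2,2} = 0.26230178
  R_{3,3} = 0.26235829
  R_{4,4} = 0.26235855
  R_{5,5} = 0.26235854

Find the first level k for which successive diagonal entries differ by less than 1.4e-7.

k = 5

|R_{1,1} − R_{0,0}| = 0.04569140 ≥ 1.4e-7
|R_{2,2} − R_{1,1}| = 0.00023149 ≥ 1.4e-7
|R_{3,3} − R_{2,2}| = 0.00005651 ≥ 1.4e-7
|R_{4,4} − R_{3,3}| = 0.00000026 ≥ 1.4e-7
|R_{5,5} − R_{4,4}| = 0.00000001 < 1.4e-7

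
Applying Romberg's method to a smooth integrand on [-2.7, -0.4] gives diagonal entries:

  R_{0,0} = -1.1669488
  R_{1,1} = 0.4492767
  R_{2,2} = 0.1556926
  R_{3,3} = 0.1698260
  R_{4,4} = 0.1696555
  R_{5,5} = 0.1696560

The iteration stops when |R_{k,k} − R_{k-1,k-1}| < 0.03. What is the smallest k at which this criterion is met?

|R_{1,1} − R_{0,0}| = 1.6162255 ≥ 0.03
|R_{2,2} − R_{1,1}| = 0.2935841 ≥ 0.03
|R_{3,3} − R_{2,2}| = 0.0141334 < 0.03

k = 3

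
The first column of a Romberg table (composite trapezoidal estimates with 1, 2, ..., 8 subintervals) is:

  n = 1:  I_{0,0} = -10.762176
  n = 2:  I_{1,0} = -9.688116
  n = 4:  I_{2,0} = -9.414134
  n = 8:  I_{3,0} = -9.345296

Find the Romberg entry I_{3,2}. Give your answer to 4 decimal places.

I_{2,1} = (4·(-9.414134) − (-9.688116)) / 3 = -9.322807
I_{3,1} = -9.345296 + (-9.345296 − (-9.414134))/3 = -9.322350
I_{3,2} = -9.322350 + (-9.322350 − (-9.322807))/15 = -9.322320

-9.3223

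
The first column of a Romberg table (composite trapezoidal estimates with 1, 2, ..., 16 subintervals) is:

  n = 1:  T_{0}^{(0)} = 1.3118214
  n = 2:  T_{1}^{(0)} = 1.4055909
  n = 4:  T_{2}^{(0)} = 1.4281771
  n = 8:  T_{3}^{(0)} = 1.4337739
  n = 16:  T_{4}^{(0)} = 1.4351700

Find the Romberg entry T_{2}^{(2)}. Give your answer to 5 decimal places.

1.43563

T_{1}^{(1)} = (4·1.4055909 − 1.3118214) / 3 = 1.4368474
T_{2}^{(1)} = (4·1.4281771 − 1.4055909) / 3 = 1.4357058
T_{2}^{(2)} = (16·1.4357058 − 1.4368474) / 15 = 1.4356297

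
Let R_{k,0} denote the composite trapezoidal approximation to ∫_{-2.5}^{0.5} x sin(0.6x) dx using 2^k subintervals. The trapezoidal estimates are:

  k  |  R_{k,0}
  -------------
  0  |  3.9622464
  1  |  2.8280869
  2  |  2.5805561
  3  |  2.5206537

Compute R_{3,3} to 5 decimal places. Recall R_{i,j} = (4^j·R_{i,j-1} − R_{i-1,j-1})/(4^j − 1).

Richardson extrapolation on the trapezoidal column (denominator 4−1=3):
R_{1,1} = 2.8280869 + (2.8280869 − 3.9622464)/3 = 2.4500337
R_{2,1} = (4·2.5805561 − 2.8280869) / 3 = 2.4980458
R_{3,1} = 2.5206537 + (2.5206537 − 2.5805561)/3 = 2.5006862
R_{2,2} = (16·2.4980458 − 2.4500337) / 15 = 2.5012466
R_{3,2} = 2.5006862 + (2.5006862 − 2.4980458)/15 = 2.5008622
R_{3,3} = (64·2.5008622 − 2.5012466) / 63 = 2.5008561

2.50086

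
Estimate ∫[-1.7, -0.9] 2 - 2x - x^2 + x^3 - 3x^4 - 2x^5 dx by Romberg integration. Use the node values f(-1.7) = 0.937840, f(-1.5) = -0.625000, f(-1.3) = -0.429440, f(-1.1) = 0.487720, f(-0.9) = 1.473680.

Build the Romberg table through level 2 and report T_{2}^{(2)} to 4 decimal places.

T_{0}^{(0)} (trapezoid, 1 panel, h=0.8000): 0.964608
T_{1}^{(0)} (trapezoid, 2 panels, h=0.4000): 0.310528
T_{2}^{(0)} (trapezoid, 4 panels, h=0.2000): 0.127808
T_{1}^{(1)} = 0.310528 + (0.310528 − 0.964608)/3 = 0.092501
T_{2}^{(1)} = 0.127808 + (0.127808 − 0.310528)/3 = 0.066901
T_{2}^{(2)} = 0.066901 + (0.066901 − 0.092501)/15 = 0.065194

0.0652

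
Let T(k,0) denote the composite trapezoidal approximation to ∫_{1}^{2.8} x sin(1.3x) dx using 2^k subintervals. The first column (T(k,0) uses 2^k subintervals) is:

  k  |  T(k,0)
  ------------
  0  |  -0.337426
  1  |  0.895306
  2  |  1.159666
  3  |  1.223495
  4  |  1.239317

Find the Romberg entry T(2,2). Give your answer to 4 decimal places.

T(1,1) = (4·0.895306 − (-0.337426)) / 3 = 1.306217
T(2,1) = 1.159666 + (1.159666 − 0.895306)/3 = 1.247786
T(2,2) = (16·1.247786 − 1.306217) / 15 = 1.243891

1.2439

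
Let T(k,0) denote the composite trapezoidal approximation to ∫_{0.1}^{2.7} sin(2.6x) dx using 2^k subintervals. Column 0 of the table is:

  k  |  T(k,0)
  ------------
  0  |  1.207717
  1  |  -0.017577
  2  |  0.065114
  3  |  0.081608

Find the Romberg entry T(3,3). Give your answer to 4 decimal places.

0.0861

Richardson extrapolation on the trapezoidal column (denominator 4−1=3):
T(1,1) = -0.017577 + (-0.017577 − 1.207717)/3 = -0.426008
T(2,1) = 0.065114 + (0.065114 − (-0.017577))/3 = 0.092678
T(3,1) = (4·0.081608 − 0.065114) / 3 = 0.087106
T(2,2) = (16·0.092678 − (-0.426008)) / 15 = 0.127257
T(3,2) = (16·0.087106 − 0.092678) / 15 = 0.086735
T(3,3) = (64·0.086735 − 0.127257) / 63 = 0.086092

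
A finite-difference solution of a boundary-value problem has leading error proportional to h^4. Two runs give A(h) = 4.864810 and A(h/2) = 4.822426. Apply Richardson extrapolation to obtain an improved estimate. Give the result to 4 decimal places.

The leading error scales as h^4; refining by a factor of 2 reduces it by 2^4 = 16.
Extrapolated value = (16·A(h/2) − A(h)) / (16 − 1)
= (16·4.822426 − 4.864810) / 15
= 72.294006 / 15 = 4.819600

4.8196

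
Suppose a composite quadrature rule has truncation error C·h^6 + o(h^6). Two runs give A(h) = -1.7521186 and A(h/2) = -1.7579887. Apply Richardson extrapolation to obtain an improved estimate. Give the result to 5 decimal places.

The leading error scales as h^6; refining by a factor of 2 reduces it by 2^6 = 64.
Extrapolated value = (64·A(h/2) − A(h)) / (64 − 1)
= (64·(-1.7579887) − (-1.7521186)) / 63
= -110.7591582 / 63 = -1.7580819

-1.75808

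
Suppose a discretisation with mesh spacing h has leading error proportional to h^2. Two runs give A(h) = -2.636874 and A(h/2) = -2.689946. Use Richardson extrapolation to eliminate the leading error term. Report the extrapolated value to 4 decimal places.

-2.7076

Extrapolated value = (4·A(h/2) − A(h)) / (4 − 1)
= (4·(-2.689946) − (-2.636874)) / 3
= -8.122910 / 3 = -2.707637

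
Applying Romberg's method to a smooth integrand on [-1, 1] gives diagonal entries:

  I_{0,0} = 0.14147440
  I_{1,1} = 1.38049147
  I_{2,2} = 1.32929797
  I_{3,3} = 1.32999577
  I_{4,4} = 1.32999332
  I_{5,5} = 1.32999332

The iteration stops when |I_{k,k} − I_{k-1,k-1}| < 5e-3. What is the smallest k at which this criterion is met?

k = 3

|I_{1,1} − I_{0,0}| = 1.23901707 ≥ 5e-3
|I_{2,2} − I_{1,1}| = 0.05119350 ≥ 5e-3
|I_{3,3} − I_{2,2}| = 0.00069780 < 5e-3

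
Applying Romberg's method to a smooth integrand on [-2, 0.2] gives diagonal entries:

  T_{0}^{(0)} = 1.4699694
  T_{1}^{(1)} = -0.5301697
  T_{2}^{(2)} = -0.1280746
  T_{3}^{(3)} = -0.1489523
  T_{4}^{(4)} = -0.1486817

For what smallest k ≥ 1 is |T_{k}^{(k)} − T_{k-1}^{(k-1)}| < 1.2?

|T_{1}^{(1)} − T_{0}^{(0)}| = 2.0001391 ≥ 1.2
|T_{2}^{(2)} − T_{1}^{(1)}| = 0.4020951 < 1.2

k = 2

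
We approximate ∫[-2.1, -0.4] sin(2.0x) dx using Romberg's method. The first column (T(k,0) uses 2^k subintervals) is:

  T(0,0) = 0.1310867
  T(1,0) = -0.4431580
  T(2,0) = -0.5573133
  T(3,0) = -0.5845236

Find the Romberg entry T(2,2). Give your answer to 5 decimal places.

Richardson extrapolation on the trapezoidal column (denominator 4−1=3):
T(1,1) = (4·(-0.4431580) − 0.1310867) / 3 = -0.6345729
T(2,1) = -0.5573133 + (-0.5573133 − (-0.4431580))/3 = -0.5953651
T(2,2) = -0.5953651 + (-0.5953651 − (-0.6345729))/15 = -0.5927512

-0.59275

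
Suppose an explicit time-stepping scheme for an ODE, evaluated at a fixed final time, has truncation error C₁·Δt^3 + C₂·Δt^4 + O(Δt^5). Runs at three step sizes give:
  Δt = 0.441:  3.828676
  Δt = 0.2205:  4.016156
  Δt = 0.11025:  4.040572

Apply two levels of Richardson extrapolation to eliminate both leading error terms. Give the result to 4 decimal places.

First eliminate the Δt^3 term (factor 2^3 = 8):
  B₁ = (8·4.016156 − 3.828676)/7 = 4.042939
  B₂ = (8·4.040572 − 4.016156)/7 = 4.044060
Then eliminate the Δt^4 term (factor 2^4 = 16):
  (16·4.044060 − 4.042939)/15 = 4.044135

4.0441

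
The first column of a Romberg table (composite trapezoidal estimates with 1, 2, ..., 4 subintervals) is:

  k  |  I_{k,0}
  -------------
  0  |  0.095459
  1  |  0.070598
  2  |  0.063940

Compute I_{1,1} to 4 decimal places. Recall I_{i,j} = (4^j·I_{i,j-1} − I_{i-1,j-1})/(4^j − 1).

I_{1,1} = 0.070598 + (0.070598 − 0.095459)/3 = 0.062311
(Column j=1 coincides with Simpson's rule on the same nodes.)

0.0623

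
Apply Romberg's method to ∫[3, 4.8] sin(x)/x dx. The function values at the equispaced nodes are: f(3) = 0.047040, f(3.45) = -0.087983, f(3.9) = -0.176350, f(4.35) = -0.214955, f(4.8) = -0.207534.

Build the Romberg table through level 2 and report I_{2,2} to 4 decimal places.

I_{0,0} (trapezoid, 1 panel, h=1.8000): -0.144445
I_{1,0} (trapezoid, 2 panels, h=0.9000): -0.230937
I_{2,0} (trapezoid, 4 panels, h=0.4500): -0.251791
I_{1,1} = -0.230937 + (-0.230937 − (-0.144445))/3 = -0.259768
I_{2,1} = -0.251791 + (-0.251791 − (-0.230937))/3 = -0.258742
I_{2,2} = -0.258742 + (-0.258742 − (-0.259768))/15 = -0.258674

-0.2587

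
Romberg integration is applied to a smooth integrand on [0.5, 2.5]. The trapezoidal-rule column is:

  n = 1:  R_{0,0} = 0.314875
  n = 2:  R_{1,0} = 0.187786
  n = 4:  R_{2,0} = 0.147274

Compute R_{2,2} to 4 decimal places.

R_{1,1} = 0.187786 + (0.187786 − 0.314875)/3 = 0.145423
R_{2,1} = 0.147274 + (0.147274 − 0.187786)/3 = 0.133770
R_{2,2} = (16·0.133770 − 0.145423) / 15 = 0.132993

0.1330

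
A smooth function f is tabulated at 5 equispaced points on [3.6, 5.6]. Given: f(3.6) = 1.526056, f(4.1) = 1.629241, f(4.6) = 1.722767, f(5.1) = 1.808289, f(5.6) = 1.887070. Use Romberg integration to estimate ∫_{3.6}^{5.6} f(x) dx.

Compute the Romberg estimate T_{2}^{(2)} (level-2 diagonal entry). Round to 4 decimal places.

T_{0}^{(0)} (trapezoid, 1 panel, h=2.0000): 3.413126
T_{1}^{(0)} (trapezoid, 2 panels, h=1.0000): 3.429330
T_{2}^{(0)} (trapezoid, 4 panels, h=0.5000): 3.433430
T_{1}^{(1)} = 3.429330 + (3.429330 − 3.413126)/3 = 3.434731
T_{2}^{(1)} = 3.433430 + (3.433430 − 3.429330)/3 = 3.434797
T_{2}^{(2)} = 3.434797 + (3.434797 − 3.434731)/15 = 3.434801

3.4348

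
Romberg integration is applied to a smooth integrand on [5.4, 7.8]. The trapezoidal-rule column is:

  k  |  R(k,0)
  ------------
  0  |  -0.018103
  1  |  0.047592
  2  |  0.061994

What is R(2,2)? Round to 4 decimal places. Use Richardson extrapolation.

Richardson extrapolation on the trapezoidal column (denominator 4−1=3):
R(1,1) = (4·0.047592 − (-0.018103)) / 3 = 0.069490
R(2,1) = 0.061994 + (0.061994 − 0.047592)/3 = 0.066795
R(2,2) = 0.066795 + (0.066795 − 0.069490)/15 = 0.066615

0.0666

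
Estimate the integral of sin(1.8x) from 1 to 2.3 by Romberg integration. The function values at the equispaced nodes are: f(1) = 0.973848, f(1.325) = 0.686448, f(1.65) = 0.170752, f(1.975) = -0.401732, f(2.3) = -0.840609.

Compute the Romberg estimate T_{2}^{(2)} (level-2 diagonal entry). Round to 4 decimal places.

0.1747

T_{0}^{(0)} (trapezoid, 1 panel, h=1.3000): 0.086605
T_{1}^{(0)} (trapezoid, 2 panels, h=0.6500): 0.154291
T_{2}^{(0)} (trapezoid, 4 panels, h=0.3250): 0.169678
T_{1}^{(1)} = 0.154291 + (0.154291 − 0.086605)/3 = 0.176853
T_{2}^{(1)} = 0.169678 + (0.169678 − 0.154291)/3 = 0.174807
T_{2}^{(2)} = 0.174807 + (0.174807 − 0.176853)/15 = 0.174671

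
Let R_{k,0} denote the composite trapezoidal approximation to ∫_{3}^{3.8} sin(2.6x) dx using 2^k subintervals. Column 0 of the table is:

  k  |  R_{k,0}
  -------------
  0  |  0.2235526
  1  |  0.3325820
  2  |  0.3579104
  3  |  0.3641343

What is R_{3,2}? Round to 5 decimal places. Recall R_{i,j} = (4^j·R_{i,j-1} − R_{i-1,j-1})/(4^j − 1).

R_{2,1} = 0.3579104 + (0.3579104 − 0.3325820)/3 = 0.3663532
R_{3,1} = 0.3641343 + (0.3641343 − 0.3579104)/3 = 0.3662089
R_{3,2} = 0.3662089 + (0.3662089 − 0.3663532)/15 = 0.3661993
(Column j=1 coincides with Simpson's rule on the same nodes.)

0.36620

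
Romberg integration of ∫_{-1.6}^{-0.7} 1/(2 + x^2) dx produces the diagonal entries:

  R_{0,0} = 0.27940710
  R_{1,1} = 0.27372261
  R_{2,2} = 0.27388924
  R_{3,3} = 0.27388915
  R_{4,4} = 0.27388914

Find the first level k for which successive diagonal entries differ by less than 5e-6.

k = 3

|R_{1,1} − R_{0,0}| = 0.00568449 ≥ 5e-6
|R_{2,2} − R_{1,1}| = 0.00016663 ≥ 5e-6
|R_{3,3} − R_{2,2}| = 0.00000009 < 5e-6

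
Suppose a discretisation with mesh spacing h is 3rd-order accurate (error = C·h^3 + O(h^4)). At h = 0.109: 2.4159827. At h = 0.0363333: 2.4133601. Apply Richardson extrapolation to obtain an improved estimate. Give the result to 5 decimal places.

2.41326

The leading error scales as h^3; refining by a factor of 3 reduces it by 3^3 = 27.
Extrapolated value = (27·A(h/3) − A(h)) / (27 − 1)
= (27·2.4133601 − 2.4159827) / 26
= 62.7447400 / 26 = 2.4132592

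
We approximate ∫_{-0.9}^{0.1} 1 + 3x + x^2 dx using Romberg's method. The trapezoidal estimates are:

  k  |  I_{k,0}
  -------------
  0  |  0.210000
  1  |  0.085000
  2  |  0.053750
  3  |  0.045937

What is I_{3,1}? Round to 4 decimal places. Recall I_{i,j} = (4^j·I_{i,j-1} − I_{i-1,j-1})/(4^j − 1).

0.0433

Richardson extrapolation on the trapezoidal column (denominator 4−1=3):
I_{3,1} = 0.045937 + (0.045937 − 0.053750)/3 = 0.043333
(Column j=1 coincides with Simpson's rule on the same nodes.)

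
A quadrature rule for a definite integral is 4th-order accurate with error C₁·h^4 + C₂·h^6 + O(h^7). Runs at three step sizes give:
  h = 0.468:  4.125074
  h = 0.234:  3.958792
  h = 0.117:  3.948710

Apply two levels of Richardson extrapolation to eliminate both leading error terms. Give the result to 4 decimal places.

3.9480

First eliminate the h^4 term (factor 2^4 = 16):
  B₁ = (16·3.958792 − 4.125074)/15 = 3.947707
  B₂ = (16·3.948710 − 3.958792)/15 = 3.948038
Then eliminate the h^6 term (factor 2^6 = 64):
  (64·3.948038 − 3.947707)/63 = 3.948043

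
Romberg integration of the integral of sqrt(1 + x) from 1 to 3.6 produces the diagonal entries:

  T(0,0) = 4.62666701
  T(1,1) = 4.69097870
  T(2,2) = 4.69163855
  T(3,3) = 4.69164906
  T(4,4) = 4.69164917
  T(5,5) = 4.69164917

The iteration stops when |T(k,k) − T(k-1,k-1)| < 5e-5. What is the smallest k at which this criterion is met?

|T(1,1) − T(0,0)| = 0.06431169 ≥ 5e-5
|T(2,2) − T(1,1)| = 0.00065985 ≥ 5e-5
|T(3,3) − T(2,2)| = 0.00001051 < 5e-5

k = 3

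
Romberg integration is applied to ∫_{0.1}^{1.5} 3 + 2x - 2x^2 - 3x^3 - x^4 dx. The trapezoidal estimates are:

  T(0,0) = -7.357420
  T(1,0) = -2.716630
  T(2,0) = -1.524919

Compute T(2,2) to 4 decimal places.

T(1,1) = (4·(-2.716630) − (-7.357420)) / 3 = -1.169700
T(2,1) = -1.524919 + (-1.524919 − (-2.716630))/3 = -1.127682
T(2,2) = -1.127682 + (-1.127682 − (-1.169700))/15 = -1.124881

-1.1249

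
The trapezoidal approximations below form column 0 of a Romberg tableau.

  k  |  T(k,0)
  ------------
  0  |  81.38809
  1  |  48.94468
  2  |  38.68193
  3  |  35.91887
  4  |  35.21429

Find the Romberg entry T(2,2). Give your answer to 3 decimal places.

35.070

T(1,1) = 48.94468 + (48.94468 − 81.38809)/3 = 38.13021
T(2,1) = 38.68193 + (38.68193 − 48.94468)/3 = 35.26101
T(2,2) = (16·35.26101 − 38.13021) / 15 = 35.06973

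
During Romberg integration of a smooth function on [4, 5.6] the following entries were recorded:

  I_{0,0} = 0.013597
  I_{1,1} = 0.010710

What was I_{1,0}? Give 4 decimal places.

0.0114

From I_{1,1} = (4·I_{1,0} − I_{0,0})/3, solve for I_{1,0}:
4·I_{1,0} = 3·0.010710 + 0.013597 = 0.045727
I_{1,0} = 0.011432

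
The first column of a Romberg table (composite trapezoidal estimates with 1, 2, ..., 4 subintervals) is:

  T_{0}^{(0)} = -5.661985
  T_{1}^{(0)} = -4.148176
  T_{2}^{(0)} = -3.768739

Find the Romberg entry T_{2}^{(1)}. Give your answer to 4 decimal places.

T_{2}^{(1)} = -3.768739 + (-3.768739 − (-4.148176))/3 = -3.642260
(Column j=1 coincides with Simpson's rule on the same nodes.)

-3.6423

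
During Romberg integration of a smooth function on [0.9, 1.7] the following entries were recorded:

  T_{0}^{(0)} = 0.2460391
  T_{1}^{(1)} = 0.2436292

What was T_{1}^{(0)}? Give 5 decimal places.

From T_{1}^{(1)} = (4·T_{1}^{(0)} − T_{0}^{(0)})/3, solve for T_{1}^{(0)}:
4·T_{1}^{(0)} = 3·0.2436292 + 0.2460391 = 0.9769267
T_{1}^{(0)} = 0.2442317

0.24423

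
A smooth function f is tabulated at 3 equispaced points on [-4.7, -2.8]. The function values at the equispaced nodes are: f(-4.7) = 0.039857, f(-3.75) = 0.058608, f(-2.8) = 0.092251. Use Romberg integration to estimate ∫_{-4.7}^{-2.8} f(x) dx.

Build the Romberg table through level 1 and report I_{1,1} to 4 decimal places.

I_{0,0} (trapezoid, 1 panel, h=1.9000): 0.125503
I_{1,0} (trapezoid, 2 panels, h=0.9500): 0.118429
I_{1,1} = 0.118429 + (0.118429 − 0.125503)/3 = 0.116071

0.1161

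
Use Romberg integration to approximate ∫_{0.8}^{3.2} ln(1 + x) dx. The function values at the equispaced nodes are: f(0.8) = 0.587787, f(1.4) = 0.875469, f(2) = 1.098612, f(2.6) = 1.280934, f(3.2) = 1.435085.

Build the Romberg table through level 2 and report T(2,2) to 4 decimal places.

T(0,0) (trapezoid, 1 panel, h=2.4000): 2.427446
T(1,0) (trapezoid, 2 panels, h=1.2000): 2.532058
T(2,0) (trapezoid, 4 panels, h=0.6000): 2.559871
T(1,1) = 2.532058 + (2.532058 − 2.427446)/3 = 2.566929
T(2,1) = 2.559871 + (2.559871 − 2.532058)/3 = 2.569142
T(2,2) = 2.569142 + (2.569142 − 2.566929)/15 = 2.569290

2.5693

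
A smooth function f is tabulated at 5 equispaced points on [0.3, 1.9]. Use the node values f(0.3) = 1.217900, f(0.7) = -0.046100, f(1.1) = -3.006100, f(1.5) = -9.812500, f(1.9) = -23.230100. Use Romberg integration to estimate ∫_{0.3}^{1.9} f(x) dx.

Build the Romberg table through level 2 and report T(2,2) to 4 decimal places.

T(0,0) (trapezoid, 1 panel, h=1.6000): -17.609760
T(1,0) (trapezoid, 2 panels, h=0.8000): -11.209760
T(2,0) (trapezoid, 4 panels, h=0.4000): -9.548320
T(1,1) = -11.209760 + (-11.209760 − (-17.609760))/3 = -9.076427
T(2,1) = -9.548320 + (-9.548320 − (-11.209760))/3 = -8.994507
T(2,2) = -8.994507 + (-8.994507 − (-9.076427))/15 = -8.989046

-8.9890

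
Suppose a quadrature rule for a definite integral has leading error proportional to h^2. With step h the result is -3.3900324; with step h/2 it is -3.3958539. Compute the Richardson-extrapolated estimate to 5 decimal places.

Extrapolated value = (4·A(h/2) − A(h)) / (4 − 1)
= (4·(-3.3958539) − (-3.3900324)) / 3
= -10.1933832 / 3 = -3.3977944

-3.39779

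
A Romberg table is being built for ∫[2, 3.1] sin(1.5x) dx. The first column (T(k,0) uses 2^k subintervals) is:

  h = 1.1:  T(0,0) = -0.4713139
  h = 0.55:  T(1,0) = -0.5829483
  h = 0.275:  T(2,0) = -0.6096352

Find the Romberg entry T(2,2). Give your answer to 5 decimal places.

T(1,1) = (4·(-0.5829483) − (-0.4713139)) / 3 = -0.6201598
T(2,1) = (4·(-0.6096352) − (-0.5829483)) / 3 = -0.6185308
T(2,2) = -0.6185308 + (-0.6185308 − (-0.6201598))/15 = -0.6184222
(Column j=1 coincides with Simpson's rule on the same nodes.)

-0.61842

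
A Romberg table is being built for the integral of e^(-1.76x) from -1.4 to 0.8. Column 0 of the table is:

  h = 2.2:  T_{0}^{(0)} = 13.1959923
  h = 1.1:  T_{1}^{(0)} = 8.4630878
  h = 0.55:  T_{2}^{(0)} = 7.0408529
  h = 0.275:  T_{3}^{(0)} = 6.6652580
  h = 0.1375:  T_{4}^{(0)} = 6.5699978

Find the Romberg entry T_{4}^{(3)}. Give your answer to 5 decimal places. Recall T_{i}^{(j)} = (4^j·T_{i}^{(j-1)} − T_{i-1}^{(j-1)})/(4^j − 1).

6.53812

Richardson extrapolation on the trapezoidal column (denominator 4−1=3):
T_{2}^{(1)} = 7.0408529 + (7.0408529 − 8.4630878)/3 = 6.5667746
T_{3}^{(1)} = (4·6.6652580 − 7.0408529) / 3 = 6.5400597
T_{4}^{(1)} = (4·6.5699978 − 6.6652580) / 3 = 6.5382444
T_{3}^{(2)} = (16·6.5400597 − 6.5667746) / 15 = 6.5382787
T_{4}^{(2)} = 6.5382444 + (6.5382444 − 6.5400597)/15 = 6.5381234
T_{4}^{(3)} = (64·6.5381234 − 6.5382787) / 63 = 6.5381209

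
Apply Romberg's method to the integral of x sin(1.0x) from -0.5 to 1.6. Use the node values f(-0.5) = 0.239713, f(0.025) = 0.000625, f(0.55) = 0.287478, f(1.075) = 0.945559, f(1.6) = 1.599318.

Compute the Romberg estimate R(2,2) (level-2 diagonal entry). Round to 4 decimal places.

R(0,0) (trapezoid, 1 panel, h=2.1000): 1.930983
R(1,0) (trapezoid, 2 panels, h=1.0500): 1.267343
R(2,0) (trapezoid, 4 panels, h=0.5250): 1.130418
R(1,1) = 1.267343 + (1.267343 − 1.930983)/3 = 1.046130
R(2,1) = 1.130418 + (1.130418 − 1.267343)/3 = 1.084776
R(2,2) = 1.084776 + (1.084776 − 1.046130)/15 = 1.087352

1.0874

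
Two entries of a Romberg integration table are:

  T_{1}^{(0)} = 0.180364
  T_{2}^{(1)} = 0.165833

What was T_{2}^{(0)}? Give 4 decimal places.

From T_{2}^{(1)} = (4·T_{2}^{(0)} − T_{1}^{(0)})/3, solve for T_{2}^{(0)}:
4·T_{2}^{(0)} = 3·0.165833 + 0.180364 = 0.677863
T_{2}^{(0)} = 0.169466

0.1695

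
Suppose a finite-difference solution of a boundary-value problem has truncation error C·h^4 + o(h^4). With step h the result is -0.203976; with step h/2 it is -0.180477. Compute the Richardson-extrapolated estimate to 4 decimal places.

Extrapolated value = (16·A(h/2) − A(h)) / (16 − 1)
= (16·(-0.180477) − (-0.203976)) / 15
= -2.683656 / 15 = -0.178910

-0.1789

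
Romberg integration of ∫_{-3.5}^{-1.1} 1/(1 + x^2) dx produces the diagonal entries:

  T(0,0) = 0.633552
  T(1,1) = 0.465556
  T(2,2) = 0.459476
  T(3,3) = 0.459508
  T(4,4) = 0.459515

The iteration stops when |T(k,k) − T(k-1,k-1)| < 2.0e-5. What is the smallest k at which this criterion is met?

k = 4

|T(1,1) − T(0,0)| = 0.167996 ≥ 2.0e-5
|T(2,2) − T(1,1)| = 0.006080 ≥ 2.0e-5
|T(3,3) − T(2,2)| = 0.000032 ≥ 2.0e-5
|T(4,4) − T(3,3)| = 0.000007 < 2.0e-5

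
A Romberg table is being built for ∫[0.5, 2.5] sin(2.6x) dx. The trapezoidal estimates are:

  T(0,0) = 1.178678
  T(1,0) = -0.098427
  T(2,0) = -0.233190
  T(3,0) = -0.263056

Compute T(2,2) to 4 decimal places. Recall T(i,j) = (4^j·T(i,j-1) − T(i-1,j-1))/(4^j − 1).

-0.2617

Richardson extrapolation on the trapezoidal column (denominator 4−1=3):
T(1,1) = -0.098427 + (-0.098427 − 1.178678)/3 = -0.524129
T(2,1) = (4·(-0.233190) − (-0.098427)) / 3 = -0.278111
T(2,2) = -0.278111 + (-0.278111 − (-0.524129))/15 = -0.261710
(Column j=1 coincides with Simpson's rule on the same nodes.)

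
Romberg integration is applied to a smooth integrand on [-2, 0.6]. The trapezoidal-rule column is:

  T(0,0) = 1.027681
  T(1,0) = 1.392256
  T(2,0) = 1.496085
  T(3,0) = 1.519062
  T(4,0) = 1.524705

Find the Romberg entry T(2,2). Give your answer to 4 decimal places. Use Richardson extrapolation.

Richardson extrapolation on the trapezoidal column (denominator 4−1=3):
T(1,1) = (4·1.392256 − 1.027681) / 3 = 1.513781
T(2,1) = (4·1.496085 − 1.392256) / 3 = 1.530695
T(2,2) = (16·1.530695 − 1.513781) / 15 = 1.531823

1.5318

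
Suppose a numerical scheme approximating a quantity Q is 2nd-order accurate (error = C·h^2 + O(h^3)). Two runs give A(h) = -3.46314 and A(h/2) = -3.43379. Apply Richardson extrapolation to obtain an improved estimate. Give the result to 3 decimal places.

-3.424

The leading error scales as h^2; refining by a factor of 2 reduces it by 2^2 = 4.
Extrapolated value = (4·A(h/2) − A(h)) / (4 − 1)
= (4·(-3.43379) − (-3.46314)) / 3
= -10.27202 / 3 = -3.42401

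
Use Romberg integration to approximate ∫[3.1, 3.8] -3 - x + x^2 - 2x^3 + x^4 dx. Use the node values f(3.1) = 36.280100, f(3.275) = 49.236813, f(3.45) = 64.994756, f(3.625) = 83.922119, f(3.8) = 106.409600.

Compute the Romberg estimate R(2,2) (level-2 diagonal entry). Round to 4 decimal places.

R(0,0) (trapezoid, 1 panel, h=0.7000): 49.941395
R(1,0) (trapezoid, 2 panels, h=0.3500): 47.718862
R(2,0) (trapezoid, 4 panels, h=0.1750): 47.162244
R(1,1) = 47.718862 + (47.718862 − 49.941395)/3 = 46.978018
R(2,1) = 47.162244 + (47.162244 − 47.718862)/3 = 46.976705
R(2,2) = 46.976705 + (46.976705 − 46.978018)/15 = 46.976617

46.9766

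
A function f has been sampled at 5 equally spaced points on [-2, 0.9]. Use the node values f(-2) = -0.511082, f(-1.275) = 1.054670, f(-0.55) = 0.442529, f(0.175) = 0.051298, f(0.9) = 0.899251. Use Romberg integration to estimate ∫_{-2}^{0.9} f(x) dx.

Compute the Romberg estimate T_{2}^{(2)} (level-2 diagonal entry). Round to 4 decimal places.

T_{0}^{(0)} (trapezoid, 1 panel, h=2.9000): 0.562845
T_{1}^{(0)} (trapezoid, 2 panels, h=1.4500): 0.923090
T_{2}^{(0)} (trapezoid, 4 panels, h=0.7250): 1.263372
T_{1}^{(1)} = 0.923090 + (0.923090 − 0.562845)/3 = 1.043172
T_{2}^{(1)} = 1.263372 + (1.263372 − 0.923090)/3 = 1.376799
T_{2}^{(2)} = 1.376799 + (1.376799 − 1.043172)/15 = 1.399041

1.3990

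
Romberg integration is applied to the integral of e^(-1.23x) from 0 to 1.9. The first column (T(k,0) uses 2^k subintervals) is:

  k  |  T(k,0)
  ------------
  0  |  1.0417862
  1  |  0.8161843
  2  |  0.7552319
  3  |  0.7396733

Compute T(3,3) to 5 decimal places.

T(1,1) = (4·0.8161843 − 1.0417862) / 3 = 0.7409837
T(2,1) = 0.7552319 + (0.7552319 − 0.8161843)/3 = 0.7349144
T(3,1) = 0.7396733 + (0.7396733 − 0.7552319)/3 = 0.7344871
T(2,2) = (16·0.7349144 − 0.7409837) / 15 = 0.7345098
T(3,2) = (16·0.7344871 − 0.7349144) / 15 = 0.7344586
T(3,3) = 0.7344586 + (0.7344586 − 0.7345098)/63 = 0.7344578

0.73446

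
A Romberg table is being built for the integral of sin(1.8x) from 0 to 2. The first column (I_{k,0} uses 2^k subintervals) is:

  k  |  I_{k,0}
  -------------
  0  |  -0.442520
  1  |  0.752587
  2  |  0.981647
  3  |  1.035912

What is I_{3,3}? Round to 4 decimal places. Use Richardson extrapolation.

I_{1,1} = 0.752587 + (0.752587 − (-0.442520))/3 = 1.150956
I_{2,1} = (4·0.981647 − 0.752587) / 3 = 1.058000
I_{3,1} = 1.035912 + (1.035912 − 0.981647)/3 = 1.054000
I_{2,2} = 1.058000 + (1.058000 − 1.150956)/15 = 1.051803
I_{3,2} = (16·1.054000 − 1.058000) / 15 = 1.053733
I_{3,3} = 1.053733 + (1.053733 − 1.051803)/63 = 1.053764

1.0538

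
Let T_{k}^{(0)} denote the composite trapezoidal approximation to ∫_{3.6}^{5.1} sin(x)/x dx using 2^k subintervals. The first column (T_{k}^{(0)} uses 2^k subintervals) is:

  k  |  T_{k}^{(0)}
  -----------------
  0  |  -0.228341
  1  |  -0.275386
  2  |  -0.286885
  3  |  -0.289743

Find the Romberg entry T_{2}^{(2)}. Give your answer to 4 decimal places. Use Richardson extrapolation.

Richardson extrapolation on the trapezoidal column (denominator 4−1=3):
T_{1}^{(1)} = (4·(-0.275386) − (-0.228341)) / 3 = -0.291068
T_{2}^{(1)} = (4·(-0.286885) − (-0.275386)) / 3 = -0.290718
T_{2}^{(2)} = -0.290718 + (-0.290718 − (-0.291068))/15 = -0.290695

-0.2907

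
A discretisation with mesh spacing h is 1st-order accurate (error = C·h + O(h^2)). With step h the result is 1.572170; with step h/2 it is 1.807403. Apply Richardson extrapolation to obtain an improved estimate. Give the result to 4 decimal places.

2.0426

Extrapolated value = (2·A(h/2) − A(h)) / (2 − 1)
= (2·1.807403 − 1.572170) / 1
= 2.042636 / 1 = 2.042636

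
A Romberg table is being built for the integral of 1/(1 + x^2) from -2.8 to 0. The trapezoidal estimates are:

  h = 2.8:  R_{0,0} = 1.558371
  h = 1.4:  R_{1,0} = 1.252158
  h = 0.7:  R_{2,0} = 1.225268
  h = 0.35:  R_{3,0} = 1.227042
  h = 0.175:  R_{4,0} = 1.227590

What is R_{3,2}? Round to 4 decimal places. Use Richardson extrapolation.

1.2284

Richardson extrapolation on the trapezoidal column (denominator 4−1=3):
R_{2,1} = 1.225268 + (1.225268 − 1.252158)/3 = 1.216305
R_{3,1} = (4·1.227042 − 1.225268) / 3 = 1.227633
R_{3,2} = (16·1.227633 − 1.216305) / 15 = 1.228388
(Column j=1 coincides with Simpson's rule on the same nodes.)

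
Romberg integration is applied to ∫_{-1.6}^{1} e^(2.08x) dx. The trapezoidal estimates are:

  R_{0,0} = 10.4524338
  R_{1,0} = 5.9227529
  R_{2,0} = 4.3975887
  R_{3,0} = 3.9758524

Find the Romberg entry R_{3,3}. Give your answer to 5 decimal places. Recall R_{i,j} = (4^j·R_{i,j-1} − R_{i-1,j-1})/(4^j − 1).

3.83132

R_{1,1} = 5.9227529 + (5.9227529 − 10.4524338)/3 = 4.4128593
R_{2,1} = (4·4.3975887 − 5.9227529) / 3 = 3.8892006
R_{3,1} = 3.9758524 + (3.9758524 − 4.3975887)/3 = 3.8352736
R_{2,2} = 3.8892006 + (3.8892006 − 4.4128593)/15 = 3.8542900
R_{3,2} = 3.8352736 + (3.8352736 − 3.8892006)/15 = 3.8316785
R_{3,3} = 3.8316785 + (3.8316785 − 3.8542900)/63 = 3.8313196
(Column j=1 coincides with Simpson's rule on the same nodes.)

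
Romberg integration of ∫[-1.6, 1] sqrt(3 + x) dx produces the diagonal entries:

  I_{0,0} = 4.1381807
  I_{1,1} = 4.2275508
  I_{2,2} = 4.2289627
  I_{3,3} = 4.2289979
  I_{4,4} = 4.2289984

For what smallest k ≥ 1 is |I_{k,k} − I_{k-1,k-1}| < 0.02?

|I_{1,1} − I_{0,0}| = 0.0893701 ≥ 0.02
|I_{2,2} − I_{1,1}| = 0.0014119 < 0.02

k = 2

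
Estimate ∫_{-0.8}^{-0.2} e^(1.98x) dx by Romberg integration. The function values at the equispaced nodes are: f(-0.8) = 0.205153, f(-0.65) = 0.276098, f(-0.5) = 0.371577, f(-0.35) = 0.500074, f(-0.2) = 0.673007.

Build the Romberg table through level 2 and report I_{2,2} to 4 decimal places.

0.2363

I_{0,0} (trapezoid, 1 panel, h=0.6000): 0.263448
I_{1,0} (trapezoid, 2 panels, h=0.3000): 0.243197
I_{2,0} (trapezoid, 4 panels, h=0.1500): 0.238024
I_{1,1} = 0.243197 + (0.243197 − 0.263448)/3 = 0.236447
I_{2,1} = 0.238024 + (0.238024 − 0.243197)/3 = 0.236300
I_{2,2} = 0.236300 + (0.236300 − 0.236447)/15 = 0.236290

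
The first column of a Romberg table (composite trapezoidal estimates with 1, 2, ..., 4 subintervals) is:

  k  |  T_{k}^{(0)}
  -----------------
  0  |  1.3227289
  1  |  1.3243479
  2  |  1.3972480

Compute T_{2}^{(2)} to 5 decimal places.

T_{1}^{(1)} = 1.3243479 + (1.3243479 − 1.3227289)/3 = 1.3248876
T_{2}^{(1)} = 1.3972480 + (1.3972480 − 1.3243479)/3 = 1.4215480
T_{2}^{(2)} = 1.4215480 + (1.4215480 − 1.3248876)/15 = 1.4279920

1.42799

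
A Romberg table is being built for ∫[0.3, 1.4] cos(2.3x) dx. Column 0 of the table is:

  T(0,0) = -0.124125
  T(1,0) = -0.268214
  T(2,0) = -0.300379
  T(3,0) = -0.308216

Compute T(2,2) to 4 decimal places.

T(1,1) = -0.268214 + (-0.268214 − (-0.124125))/3 = -0.316244
T(2,1) = -0.300379 + (-0.300379 − (-0.268214))/3 = -0.311101
T(2,2) = (16·(-0.311101) − (-0.316244)) / 15 = -0.310758

-0.3108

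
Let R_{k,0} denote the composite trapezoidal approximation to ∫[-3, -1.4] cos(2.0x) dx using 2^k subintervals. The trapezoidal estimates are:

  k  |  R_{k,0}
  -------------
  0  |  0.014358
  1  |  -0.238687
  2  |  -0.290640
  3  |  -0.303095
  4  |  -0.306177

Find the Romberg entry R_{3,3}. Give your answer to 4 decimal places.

Richardson extrapolation on the trapezoidal column (denominator 4−1=3):
R_{1,1} = -0.238687 + (-0.238687 − 0.014358)/3 = -0.323035
R_{2,1} = (4·(-0.290640) − (-0.238687)) / 3 = -0.307958
R_{3,1} = (4·(-0.303095) − (-0.290640)) / 3 = -0.307247
R_{2,2} = -0.307958 + (-0.307958 − (-0.323035))/15 = -0.306953
R_{3,2} = (16·(-0.307247) − (-0.307958)) / 15 = -0.307200
R_{3,3} = (64·(-0.307200) − (-0.306953)) / 63 = -0.307204

-0.3072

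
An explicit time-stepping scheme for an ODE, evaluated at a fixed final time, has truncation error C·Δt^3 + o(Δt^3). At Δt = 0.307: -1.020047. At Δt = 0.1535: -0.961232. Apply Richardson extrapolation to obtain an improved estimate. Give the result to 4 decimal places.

Extrapolated value = (8·A(Δt/2) − A(Δt)) / (8 − 1)
= (8·(-0.961232) − (-1.020047)) / 7
= -6.669809 / 7 = -0.952830

-0.9528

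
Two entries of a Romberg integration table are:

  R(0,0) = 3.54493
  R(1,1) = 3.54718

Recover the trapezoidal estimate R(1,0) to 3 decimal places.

From R(1,1) = (4·R(1,0) − R(0,0))/3, solve for R(1,0):
4·R(1,0) = 3·3.54718 + 3.54493 = 14.18647
R(1,0) = 3.54662

3.547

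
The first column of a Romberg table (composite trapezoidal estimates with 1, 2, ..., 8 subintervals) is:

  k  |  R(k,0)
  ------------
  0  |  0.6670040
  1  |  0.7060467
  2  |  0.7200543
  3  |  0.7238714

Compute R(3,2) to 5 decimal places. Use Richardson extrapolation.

0.72517

Richardson extrapolation on the trapezoidal column (denominator 4−1=3):
R(2,1) = 0.7200543 + (0.7200543 − 0.7060467)/3 = 0.7247235
R(3,1) = (4·0.7238714 − 0.7200543) / 3 = 0.7251438
R(3,2) = (16·0.7251438 − 0.7247235) / 15 = 0.7251718
(Column j=1 coincides with Simpson's rule on the same nodes.)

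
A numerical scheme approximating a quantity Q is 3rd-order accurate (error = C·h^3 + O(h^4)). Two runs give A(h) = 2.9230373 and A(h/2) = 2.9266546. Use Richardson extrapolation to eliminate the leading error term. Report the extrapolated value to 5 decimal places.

The leading error scales as h^3; refining by a factor of 2 reduces it by 2^3 = 8.
Extrapolated value = (8·A(h/2) − A(h)) / (8 − 1)
= (8·2.9266546 − 2.9230373) / 7
= 20.4901995 / 7 = 2.9271714

2.92717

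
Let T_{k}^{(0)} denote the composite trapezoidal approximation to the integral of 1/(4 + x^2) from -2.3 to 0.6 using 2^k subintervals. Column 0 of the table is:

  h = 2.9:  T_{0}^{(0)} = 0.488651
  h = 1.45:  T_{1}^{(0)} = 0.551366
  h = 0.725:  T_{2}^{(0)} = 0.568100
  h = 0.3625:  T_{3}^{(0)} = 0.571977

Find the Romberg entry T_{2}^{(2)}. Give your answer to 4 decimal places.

Richardson extrapolation on the trapezoidal column (denominator 4−1=3):
T_{1}^{(1)} = 0.551366 + (0.551366 − 0.488651)/3 = 0.572271
T_{2}^{(1)} = 0.568100 + (0.568100 − 0.551366)/3 = 0.573678
T_{2}^{(2)} = (16·0.573678 − 0.572271) / 15 = 0.573772

0.5738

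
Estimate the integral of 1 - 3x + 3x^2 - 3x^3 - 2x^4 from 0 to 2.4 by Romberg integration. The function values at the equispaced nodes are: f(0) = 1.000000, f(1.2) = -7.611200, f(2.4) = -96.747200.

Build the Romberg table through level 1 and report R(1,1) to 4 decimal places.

R(0,0) (trapezoid, 1 panel, h=2.4000): -114.896640
R(1,0) (trapezoid, 2 panels, h=1.2000): -66.581760
R(1,1) = -66.581760 + (-66.581760 − (-114.896640))/3 = -50.476800

-50.4768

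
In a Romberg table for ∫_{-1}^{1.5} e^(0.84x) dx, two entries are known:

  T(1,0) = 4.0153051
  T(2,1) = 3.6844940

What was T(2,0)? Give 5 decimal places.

From T(2,1) = (4·T(2,0) − T(1,0))/3, solve for T(2,0):
4·T(2,0) = 3·3.6844940 + 4.0153051 = 15.0687871
T(2,0) = 3.7671968

3.76720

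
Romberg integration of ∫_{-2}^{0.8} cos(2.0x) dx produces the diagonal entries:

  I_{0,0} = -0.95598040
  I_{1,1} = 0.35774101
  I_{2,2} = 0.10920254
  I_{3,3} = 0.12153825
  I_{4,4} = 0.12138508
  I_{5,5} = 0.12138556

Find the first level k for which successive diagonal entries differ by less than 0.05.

|I_{1,1} − I_{0,0}| = 1.31372141 ≥ 0.05
|I_{2,2} − I_{1,1}| = 0.24853847 ≥ 0.05
|I_{3,3} − I_{2,2}| = 0.01233571 < 0.05

k = 3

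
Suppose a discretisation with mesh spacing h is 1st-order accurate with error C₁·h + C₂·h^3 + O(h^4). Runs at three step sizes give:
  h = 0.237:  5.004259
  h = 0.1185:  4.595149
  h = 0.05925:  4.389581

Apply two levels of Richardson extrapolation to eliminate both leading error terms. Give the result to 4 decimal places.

4.1837

First eliminate the h term (factor 2^1 = 2):
  B₁ = (2·4.595149 − 5.004259)/1 = 4.186039
  B₂ = (2·4.389581 − 4.595149)/1 = 4.184013
Then eliminate the h^3 term (factor 2^3 = 8):
  (8·4.184013 − 4.186039)/7 = 4.183724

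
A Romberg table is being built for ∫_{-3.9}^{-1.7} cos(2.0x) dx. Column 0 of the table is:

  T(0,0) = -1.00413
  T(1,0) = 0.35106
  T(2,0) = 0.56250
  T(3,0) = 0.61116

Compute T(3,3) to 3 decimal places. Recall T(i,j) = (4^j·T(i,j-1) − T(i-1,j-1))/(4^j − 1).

0.627

T(1,1) = (4·0.35106 − (-1.00413)) / 3 = 0.80279
T(2,1) = (4·0.56250 − 0.35106) / 3 = 0.63298
T(3,1) = 0.61116 + (0.61116 − 0.56250)/3 = 0.62738
T(2,2) = (16·0.63298 − 0.80279) / 15 = 0.62166
T(3,2) = (16·0.62738 − 0.63298) / 15 = 0.62701
T(3,3) = (64·0.62701 − 0.62166) / 63 = 0.62709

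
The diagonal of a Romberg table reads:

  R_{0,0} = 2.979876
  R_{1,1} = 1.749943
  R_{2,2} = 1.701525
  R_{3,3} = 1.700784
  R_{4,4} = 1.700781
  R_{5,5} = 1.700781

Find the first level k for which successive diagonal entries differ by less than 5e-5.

|R_{1,1} − R_{0,0}| = 1.229933 ≥ 5e-5
|R_{2,2} − R_{1,1}| = 0.048418 ≥ 5e-5
|R_{3,3} − R_{2,2}| = 0.000741 ≥ 5e-5
|R_{4,4} − R_{3,3}| = 0.000003 < 5e-5

k = 4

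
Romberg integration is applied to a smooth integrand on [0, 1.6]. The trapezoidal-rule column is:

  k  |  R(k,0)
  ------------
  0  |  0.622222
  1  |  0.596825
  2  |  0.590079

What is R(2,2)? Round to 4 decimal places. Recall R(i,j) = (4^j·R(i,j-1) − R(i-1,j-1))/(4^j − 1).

R(1,1) = 0.596825 + (0.596825 − 0.622222)/3 = 0.588359
R(2,1) = 0.590079 + (0.590079 − 0.596825)/3 = 0.587830
R(2,2) = 0.587830 + (0.587830 − 0.588359)/15 = 0.587795

0.5878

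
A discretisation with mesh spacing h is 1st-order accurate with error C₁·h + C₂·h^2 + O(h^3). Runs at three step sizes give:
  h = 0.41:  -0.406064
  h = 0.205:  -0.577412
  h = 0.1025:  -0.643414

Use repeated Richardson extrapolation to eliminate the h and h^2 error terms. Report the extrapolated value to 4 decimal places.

First eliminate the h term (factor 2^1 = 2):
  B₁ = (2·(-0.577412) − (-0.406064))/1 = -0.748760
  B₂ = (2·(-0.643414) − (-0.577412))/1 = -0.709416
Then eliminate the h^2 term (factor 2^2 = 4):
  (4·(-0.709416) − (-0.748760))/3 = -0.696301

-0.6963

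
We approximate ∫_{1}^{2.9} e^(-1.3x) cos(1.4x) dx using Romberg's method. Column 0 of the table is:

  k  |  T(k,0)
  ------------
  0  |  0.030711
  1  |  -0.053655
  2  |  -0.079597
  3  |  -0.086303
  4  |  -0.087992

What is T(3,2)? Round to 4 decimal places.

Richardson extrapolation on the trapezoidal column (denominator 4−1=3):
T(2,1) = -0.079597 + (-0.079597 − (-0.053655))/3 = -0.088244
T(3,1) = (4·(-0.086303) − (-0.079597)) / 3 = -0.088538
T(3,2) = -0.088538 + (-0.088538 − (-0.088244))/15 = -0.088558

-0.0886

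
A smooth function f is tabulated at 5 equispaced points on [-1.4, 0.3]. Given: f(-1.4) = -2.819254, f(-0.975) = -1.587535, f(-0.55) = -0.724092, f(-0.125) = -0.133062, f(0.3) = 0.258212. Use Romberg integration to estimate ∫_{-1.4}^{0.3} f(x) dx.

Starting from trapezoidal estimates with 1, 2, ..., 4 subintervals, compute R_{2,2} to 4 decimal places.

-1.5428

R_{0,0} (trapezoid, 1 panel, h=1.7000): -2.176886
R_{1,0} (trapezoid, 2 panels, h=0.8500): -1.703921
R_{2,0} (trapezoid, 4 panels, h=0.4250): -1.583214
R_{1,1} = -1.703921 + (-1.703921 − (-2.176886))/3 = -1.546266
R_{2,1} = -1.583214 + (-1.583214 − (-1.703921))/3 = -1.542978
R_{2,2} = -1.542978 + (-1.542978 − (-1.546266))/15 = -1.542759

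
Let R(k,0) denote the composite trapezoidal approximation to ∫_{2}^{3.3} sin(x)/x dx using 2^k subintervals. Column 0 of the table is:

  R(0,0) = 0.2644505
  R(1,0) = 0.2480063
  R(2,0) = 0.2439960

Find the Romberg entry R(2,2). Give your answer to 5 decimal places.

0.24267

Richardson extrapolation on the trapezoidal column (denominator 4−1=3):
R(1,1) = (4·0.2480063 − 0.2644505) / 3 = 0.2425249
R(2,1) = 0.2439960 + (0.2439960 − 0.2480063)/3 = 0.2426592
R(2,2) = 0.2426592 + (0.2426592 − 0.2425249)/15 = 0.2426682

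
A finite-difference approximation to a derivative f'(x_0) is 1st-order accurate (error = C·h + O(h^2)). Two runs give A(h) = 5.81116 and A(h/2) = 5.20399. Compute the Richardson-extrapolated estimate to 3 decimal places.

4.597

The leading error scales as h; refining by a factor of 2 reduces it by 2^1 = 2.
Extrapolated value = (2·A(h/2) − A(h)) / (2 − 1)
= (2·5.20399 − 5.81116) / 1
= 4.59682 / 1 = 4.59682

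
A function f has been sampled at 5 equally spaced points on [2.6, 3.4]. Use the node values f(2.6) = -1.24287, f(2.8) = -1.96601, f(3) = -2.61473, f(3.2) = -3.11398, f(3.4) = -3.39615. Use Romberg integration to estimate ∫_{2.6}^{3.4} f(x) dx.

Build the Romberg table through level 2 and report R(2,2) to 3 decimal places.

R(0,0) (trapezoid, 1 panel, h=0.8000): -1.85561
R(1,0) (trapezoid, 2 panels, h=0.4000): -1.97370
R(2,0) (trapezoid, 4 panels, h=0.2000): -2.00285
R(1,1) = -1.97370 + (-1.97370 − (-1.85561))/3 = -2.01306
R(2,1) = -2.00285 + (-2.00285 − (-1.97370))/3 = -2.01257
R(2,2) = -2.01257 + (-2.01257 − (-2.01306))/15 = -2.01254

-2.013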